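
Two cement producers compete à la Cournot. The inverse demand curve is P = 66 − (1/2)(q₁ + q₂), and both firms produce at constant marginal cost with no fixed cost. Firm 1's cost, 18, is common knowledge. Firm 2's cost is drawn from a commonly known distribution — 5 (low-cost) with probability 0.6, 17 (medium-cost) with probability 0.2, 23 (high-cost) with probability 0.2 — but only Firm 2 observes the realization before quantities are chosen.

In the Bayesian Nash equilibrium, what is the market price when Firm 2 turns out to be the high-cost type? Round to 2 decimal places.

37.67

Each type of Firm 2 best-responds to q₁; Firm 1 best-responds to the expected q₂ over Firm 2's types.
Firm 2 with cost c maximizes (66 − (1/2)(q₁+q₂) − c)·q₂, giving q₂(c) = (66 − c − (1/2)q₁).
E[c₂] = 0.6·5 + 0.2·17 + 0.2·23 = 11
Firm 1's FOC against E[q₂] yields q₁ = (66 − 2·18 + E[c₂])/(3/2) = (66 − 36 + 11)/(3/2) = 27.3333.
q₂(high-cost) = 29.3333, so P = 66 − (1/2)·(27.3333 + 29.3333) = 37.6667.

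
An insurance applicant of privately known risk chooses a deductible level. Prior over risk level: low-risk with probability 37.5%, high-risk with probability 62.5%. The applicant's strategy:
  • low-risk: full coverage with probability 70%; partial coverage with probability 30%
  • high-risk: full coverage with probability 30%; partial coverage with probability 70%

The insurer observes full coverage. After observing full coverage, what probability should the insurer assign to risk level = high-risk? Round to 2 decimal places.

0.42

P(full coverage) = 0.375·0.7 + 0.625·0.3 = 0.45
P(high-risk | full coverage) = (0.625·0.3) / 0.45 = 0.1875 / 0.45 = 0.416667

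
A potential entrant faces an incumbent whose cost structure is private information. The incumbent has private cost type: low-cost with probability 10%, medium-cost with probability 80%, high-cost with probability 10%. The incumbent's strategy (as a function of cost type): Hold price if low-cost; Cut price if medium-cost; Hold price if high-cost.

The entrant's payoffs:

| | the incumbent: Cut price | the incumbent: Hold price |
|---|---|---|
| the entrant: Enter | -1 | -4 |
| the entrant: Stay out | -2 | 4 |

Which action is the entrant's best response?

Compute the entrant's expected payoff for each action, taking the expectation over the incumbent's type.
E[Enter] = 0.1·(-4) + 0.8·(-1) + 0.1·(-4) = -1.6
E[Stay out] = 0.1·(4) + 0.8·(-2) + 0.1·(4) = -0.8
Best response: Stay out (-0.8 is the largest).

Stay out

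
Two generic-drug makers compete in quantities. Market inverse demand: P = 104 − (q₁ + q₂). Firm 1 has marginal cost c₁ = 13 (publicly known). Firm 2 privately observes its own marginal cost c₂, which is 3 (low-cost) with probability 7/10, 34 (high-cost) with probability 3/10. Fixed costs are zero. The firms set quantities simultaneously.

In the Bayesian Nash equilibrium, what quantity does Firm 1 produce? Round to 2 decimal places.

30.10

Firm 2 with cost c maximizes (104 − (q₁+q₂) − c)·q₂, giving q₂(c) = (104 − c − q₁)/2.
E[c₂] = 7/10·3 + 3/10·34 = 12.3
Firm 1's FOC against E[q₂] yields q₁ = (104 − 2·13 + E[c₂])/3 = (104 − 26 + 12.3)/3 = 30.1.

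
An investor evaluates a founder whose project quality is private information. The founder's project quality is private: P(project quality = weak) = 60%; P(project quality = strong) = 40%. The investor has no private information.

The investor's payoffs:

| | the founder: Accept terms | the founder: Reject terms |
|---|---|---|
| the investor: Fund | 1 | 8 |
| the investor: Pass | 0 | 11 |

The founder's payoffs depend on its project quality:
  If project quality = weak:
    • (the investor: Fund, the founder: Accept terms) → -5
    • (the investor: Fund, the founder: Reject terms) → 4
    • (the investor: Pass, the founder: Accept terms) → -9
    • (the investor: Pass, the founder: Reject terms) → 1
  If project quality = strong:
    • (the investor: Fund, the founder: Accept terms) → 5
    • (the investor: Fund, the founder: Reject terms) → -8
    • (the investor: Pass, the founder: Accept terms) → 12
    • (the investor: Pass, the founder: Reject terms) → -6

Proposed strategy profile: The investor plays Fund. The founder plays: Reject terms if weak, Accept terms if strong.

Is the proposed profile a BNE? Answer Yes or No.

No

A profile is a BNE iff every type of every player is best-responding given beliefs about the other side.
The investor plays Fund: E[Fund] = 0.6·(8) + 0.4·(1) = 5.2; E[Pass] = 6.6. Not best-responding. ✗
The founder (project quality weak), facing Fund: Accept terms gives -5, Reject terms gives 4. Proposed Reject terms is best. ✓
The founder (project quality strong), facing Fund: Accept terms gives 5, Reject terms gives -8. Proposed Accept terms is best. ✓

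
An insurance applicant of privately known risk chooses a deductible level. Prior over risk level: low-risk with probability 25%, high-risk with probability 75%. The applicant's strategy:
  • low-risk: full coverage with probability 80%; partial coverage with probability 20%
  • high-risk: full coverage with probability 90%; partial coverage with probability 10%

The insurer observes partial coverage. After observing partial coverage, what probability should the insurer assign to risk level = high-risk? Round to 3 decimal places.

P(partial coverage) = 0.25·0.2 + 0.75·0.1 = 0.125
P(high-risk | partial coverage) = (0.75·0.1) / 0.125 = 0.075 / 0.125 = 0.6

0.600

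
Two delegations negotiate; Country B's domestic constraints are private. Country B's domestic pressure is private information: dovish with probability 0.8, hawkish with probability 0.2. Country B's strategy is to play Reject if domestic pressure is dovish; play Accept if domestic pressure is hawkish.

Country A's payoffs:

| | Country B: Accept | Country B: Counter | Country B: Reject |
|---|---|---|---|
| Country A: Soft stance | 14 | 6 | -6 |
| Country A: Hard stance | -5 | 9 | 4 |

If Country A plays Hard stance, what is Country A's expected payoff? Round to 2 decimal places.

2.20

E[Hard stance] = 0.8·4 + 0.2·(-5) = 3.2 + (-1) = 2.2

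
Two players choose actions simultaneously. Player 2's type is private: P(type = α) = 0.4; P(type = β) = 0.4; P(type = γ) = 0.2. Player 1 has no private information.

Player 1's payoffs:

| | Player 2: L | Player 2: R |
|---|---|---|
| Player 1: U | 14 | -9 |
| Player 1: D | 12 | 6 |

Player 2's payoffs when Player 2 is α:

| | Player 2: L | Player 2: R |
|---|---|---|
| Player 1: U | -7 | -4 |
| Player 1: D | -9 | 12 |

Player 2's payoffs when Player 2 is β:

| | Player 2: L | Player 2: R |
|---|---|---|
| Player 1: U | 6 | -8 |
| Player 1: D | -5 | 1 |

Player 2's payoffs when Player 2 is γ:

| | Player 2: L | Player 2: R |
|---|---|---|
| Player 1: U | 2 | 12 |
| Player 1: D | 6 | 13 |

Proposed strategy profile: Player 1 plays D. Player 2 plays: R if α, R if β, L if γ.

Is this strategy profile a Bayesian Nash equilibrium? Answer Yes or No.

No

Player 1 plays D: E[D] = 0.4·(6) + 0.4·(6) + 0.2·(12) = 7.2; E[U] = -4.4. Best-responding. ✓
Player 2 (type α), facing D: L gives -9, R gives 12. Proposed R is best. ✓
Player 2 (type β), facing D: L gives -5, R gives 1. Proposed R is best. ✓
Player 2 (type γ), facing D: L gives 6, R gives 13. Proposed L is not best — profitable deviation exists. ✗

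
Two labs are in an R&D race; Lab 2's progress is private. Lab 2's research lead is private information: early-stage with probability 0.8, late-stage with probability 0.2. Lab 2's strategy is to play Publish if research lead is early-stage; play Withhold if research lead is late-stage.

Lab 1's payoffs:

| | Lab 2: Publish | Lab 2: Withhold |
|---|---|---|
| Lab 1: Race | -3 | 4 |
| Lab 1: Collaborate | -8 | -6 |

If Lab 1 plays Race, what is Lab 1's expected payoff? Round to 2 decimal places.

-1.60

Take the expectation over Lab 2's research lead, weighting each type's action by its prior probability.
E[Race] = 0.8·(-3) + 0.2·4 = (-2.4) + 0.8 = -1.6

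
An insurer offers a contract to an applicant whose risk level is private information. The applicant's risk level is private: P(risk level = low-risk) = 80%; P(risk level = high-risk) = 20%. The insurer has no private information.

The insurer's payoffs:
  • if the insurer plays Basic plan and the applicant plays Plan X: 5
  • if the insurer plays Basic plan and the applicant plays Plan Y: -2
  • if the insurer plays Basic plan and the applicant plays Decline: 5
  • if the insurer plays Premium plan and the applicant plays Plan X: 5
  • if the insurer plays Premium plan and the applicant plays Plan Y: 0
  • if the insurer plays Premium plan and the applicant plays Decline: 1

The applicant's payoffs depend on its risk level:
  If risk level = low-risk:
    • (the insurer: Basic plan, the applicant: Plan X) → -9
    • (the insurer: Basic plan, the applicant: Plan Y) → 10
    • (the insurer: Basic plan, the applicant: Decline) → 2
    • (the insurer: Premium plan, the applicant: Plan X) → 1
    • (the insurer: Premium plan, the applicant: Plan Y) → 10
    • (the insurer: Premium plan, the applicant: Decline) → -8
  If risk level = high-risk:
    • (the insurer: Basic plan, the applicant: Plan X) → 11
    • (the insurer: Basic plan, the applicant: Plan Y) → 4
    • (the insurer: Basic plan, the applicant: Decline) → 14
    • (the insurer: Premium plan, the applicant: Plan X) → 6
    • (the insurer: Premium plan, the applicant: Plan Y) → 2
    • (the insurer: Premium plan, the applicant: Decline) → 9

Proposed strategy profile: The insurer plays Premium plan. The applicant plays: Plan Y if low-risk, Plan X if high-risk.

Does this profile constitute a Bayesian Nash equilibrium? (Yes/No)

The insurer plays Premium plan: E[Premium plan] = 0.8·(0) + 0.2·(5) = 1; E[Basic plan] = -0.6. Best-responding. ✓
The applicant (risk level low-risk), facing Premium plan: Plan X gives 1, Plan Y gives 10, Decline gives -8. Proposed Plan Y is best. ✓
The applicant (risk level high-risk), facing Premium plan: Plan X gives 6, Plan Y gives 2, Decline gives 9. Proposed Plan X is not best — profitable deviation exists. ✗

No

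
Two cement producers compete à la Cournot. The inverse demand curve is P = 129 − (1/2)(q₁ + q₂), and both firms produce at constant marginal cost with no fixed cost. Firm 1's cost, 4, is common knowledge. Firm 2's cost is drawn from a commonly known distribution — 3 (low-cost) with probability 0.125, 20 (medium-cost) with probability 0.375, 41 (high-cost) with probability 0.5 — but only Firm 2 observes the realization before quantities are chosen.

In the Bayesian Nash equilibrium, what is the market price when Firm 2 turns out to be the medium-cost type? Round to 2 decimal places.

49.60

Each type of Firm 2 best-responds to q₁; Firm 1 best-responds to the expected q₂ over Firm 2's types.
Firm 2 with cost c maximizes (129 − (1/2)(q₁+q₂) − c)·q₂, giving q₂(c) = (129 − c − (1/2)q₁).
E[c₂] = 0.125·3 + 0.375·20 + 0.5·41 = 28.375
Firm 1's FOC against E[q₂] yields q₁ = (129 − 2·4 + E[c₂])/(3/2) = (129 − 8 + 28.375)/(3/2) = 99.5833.
q₂(medium-cost) = 59.2083, so P = 129 − (1/2)·(99.5833 + 59.2083) = 49.6042.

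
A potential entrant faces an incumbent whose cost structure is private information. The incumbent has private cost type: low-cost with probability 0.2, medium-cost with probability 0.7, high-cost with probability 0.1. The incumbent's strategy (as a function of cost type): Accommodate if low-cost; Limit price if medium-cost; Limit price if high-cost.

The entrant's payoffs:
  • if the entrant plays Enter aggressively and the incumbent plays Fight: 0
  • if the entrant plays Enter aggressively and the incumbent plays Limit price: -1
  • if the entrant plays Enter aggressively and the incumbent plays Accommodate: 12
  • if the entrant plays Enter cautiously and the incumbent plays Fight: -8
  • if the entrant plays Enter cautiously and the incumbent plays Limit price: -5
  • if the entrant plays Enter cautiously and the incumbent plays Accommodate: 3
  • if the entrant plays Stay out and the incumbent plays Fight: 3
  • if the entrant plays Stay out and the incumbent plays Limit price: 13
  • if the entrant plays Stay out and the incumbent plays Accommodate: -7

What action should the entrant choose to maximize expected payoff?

E[Enter aggressively] = 0.2·(12) + 0.7·(-1) + 0.1·(-1) = 1.6
E[Enter cautiously] = 0.2·(3) + 0.7·(-5) + 0.1·(-5) = -3.4
E[Stay out] = 0.2·(-7) + 0.7·(13) + 0.1·(13) = 9
Best response: Stay out (9 is the largest).

Stay out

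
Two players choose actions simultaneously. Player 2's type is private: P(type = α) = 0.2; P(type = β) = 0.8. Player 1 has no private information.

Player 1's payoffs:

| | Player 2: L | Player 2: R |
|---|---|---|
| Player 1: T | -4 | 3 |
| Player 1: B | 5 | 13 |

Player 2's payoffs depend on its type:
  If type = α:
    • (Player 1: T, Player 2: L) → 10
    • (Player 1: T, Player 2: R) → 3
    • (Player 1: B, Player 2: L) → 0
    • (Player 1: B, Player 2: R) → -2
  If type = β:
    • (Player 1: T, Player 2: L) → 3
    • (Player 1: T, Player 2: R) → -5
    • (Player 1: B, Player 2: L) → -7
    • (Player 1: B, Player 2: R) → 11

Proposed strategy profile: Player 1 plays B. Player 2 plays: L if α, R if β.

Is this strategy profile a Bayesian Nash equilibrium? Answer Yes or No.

Yes

Player 1 plays B: E[B] = 0.2·(5) + 0.8·(13) = 11.4; E[T] = 1.6. Best-responding. ✓
Player 2 (type α), facing B: L gives 0, R gives -2. Proposed L is best. ✓
Player 2 (type β), facing B: L gives -7, R gives 11. Proposed R is best. ✓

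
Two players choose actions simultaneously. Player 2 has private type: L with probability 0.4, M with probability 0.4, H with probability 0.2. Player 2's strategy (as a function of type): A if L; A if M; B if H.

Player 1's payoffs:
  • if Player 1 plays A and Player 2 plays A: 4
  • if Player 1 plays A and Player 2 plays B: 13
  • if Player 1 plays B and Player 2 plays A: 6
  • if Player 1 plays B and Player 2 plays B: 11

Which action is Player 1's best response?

E[A] = 0.4·(4) + 0.4·(4) + 0.2·(13) = 5.8
E[B] = 0.4·(6) + 0.4·(6) + 0.2·(11) = 7
Best response: B (7 is the largest).

B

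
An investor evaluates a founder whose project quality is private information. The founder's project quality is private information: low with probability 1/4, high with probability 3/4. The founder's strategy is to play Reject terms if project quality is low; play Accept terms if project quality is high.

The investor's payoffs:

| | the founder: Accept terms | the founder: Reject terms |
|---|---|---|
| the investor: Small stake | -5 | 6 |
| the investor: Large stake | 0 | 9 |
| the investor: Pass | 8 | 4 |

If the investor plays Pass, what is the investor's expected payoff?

7

E[Pass] = 1/4·4 + 3/4·8 = 1 + 6 = 7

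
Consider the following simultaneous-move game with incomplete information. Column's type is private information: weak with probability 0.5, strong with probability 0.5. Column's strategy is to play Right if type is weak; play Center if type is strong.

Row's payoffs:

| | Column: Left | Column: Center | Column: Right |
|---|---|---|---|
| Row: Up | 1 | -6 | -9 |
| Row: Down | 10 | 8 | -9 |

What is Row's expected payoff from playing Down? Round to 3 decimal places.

-0.500

E[Down] = 0.5·(-9) + 0.5·8 = (-4.5) + 4 = -0.5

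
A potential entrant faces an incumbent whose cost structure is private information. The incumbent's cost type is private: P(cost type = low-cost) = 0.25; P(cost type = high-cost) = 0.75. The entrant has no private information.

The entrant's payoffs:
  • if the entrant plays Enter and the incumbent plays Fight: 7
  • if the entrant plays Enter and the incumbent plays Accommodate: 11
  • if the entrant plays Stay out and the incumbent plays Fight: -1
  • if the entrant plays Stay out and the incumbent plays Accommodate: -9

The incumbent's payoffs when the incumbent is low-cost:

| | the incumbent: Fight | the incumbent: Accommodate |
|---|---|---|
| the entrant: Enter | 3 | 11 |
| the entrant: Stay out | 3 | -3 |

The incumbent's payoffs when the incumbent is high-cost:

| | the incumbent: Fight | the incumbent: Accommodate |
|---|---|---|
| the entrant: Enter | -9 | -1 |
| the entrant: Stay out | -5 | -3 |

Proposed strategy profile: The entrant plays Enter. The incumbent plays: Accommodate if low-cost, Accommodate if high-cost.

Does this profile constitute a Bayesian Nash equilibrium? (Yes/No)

Yes

The entrant plays Enter: E[Enter] = 0.25·(11) + 0.75·(11) = 11; E[Stay out] = -9. Best-responding. ✓
The incumbent (cost type low-cost), facing Enter: Fight gives 3, Accommodate gives 11. Proposed Accommodate is best. ✓
The incumbent (cost type high-cost), facing Enter: Fight gives -9, Accommodate gives -1. Proposed Accommodate is best. ✓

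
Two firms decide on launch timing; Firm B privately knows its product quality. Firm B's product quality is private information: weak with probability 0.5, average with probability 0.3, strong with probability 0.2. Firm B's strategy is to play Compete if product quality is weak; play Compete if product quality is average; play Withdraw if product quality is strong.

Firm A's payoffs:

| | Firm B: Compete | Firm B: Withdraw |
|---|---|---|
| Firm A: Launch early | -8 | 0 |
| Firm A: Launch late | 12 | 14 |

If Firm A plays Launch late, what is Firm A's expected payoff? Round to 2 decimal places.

12.40

E[Launch late] = 0.5·12 + 0.3·12 + 0.2·14 = 6 + 3.6 + 2.8 = 12.4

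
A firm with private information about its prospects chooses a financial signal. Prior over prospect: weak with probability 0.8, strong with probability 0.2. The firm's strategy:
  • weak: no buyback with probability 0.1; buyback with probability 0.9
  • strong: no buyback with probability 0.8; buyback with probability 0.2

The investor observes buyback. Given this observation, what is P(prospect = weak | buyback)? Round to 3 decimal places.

P(buyback) = 0.8·0.9 + 0.2·0.2 = 0.76
P(weak | buyback) = (0.8·0.9) / 0.76 = 0.72 / 0.76 = 0.947368

0.947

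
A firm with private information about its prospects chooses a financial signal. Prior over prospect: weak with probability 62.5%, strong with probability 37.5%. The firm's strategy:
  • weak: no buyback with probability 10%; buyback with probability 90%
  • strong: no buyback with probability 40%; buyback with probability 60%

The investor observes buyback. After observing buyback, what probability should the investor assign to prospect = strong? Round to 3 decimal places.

0.286

P(buyback) = 0.625·0.9 + 0.375·0.6 = 0.7875
P(strong | buyback) = (0.375·0.6) / 0.7875 = 0.225 / 0.7875 = 0.285714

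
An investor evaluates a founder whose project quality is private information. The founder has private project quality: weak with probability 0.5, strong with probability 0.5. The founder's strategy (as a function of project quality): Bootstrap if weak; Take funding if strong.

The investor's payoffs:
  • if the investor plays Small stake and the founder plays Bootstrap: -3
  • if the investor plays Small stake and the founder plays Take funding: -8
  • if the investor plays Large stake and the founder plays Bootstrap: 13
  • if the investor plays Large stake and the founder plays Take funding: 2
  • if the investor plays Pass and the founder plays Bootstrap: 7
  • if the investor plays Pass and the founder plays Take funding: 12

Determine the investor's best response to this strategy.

Pass

E[Small stake] = 0.5·(-3) + 0.5·(-8) = -5.5
E[Large stake] = 0.5·(13) + 0.5·(2) = 7.5
E[Pass] = 0.5·(7) + 0.5·(12) = 9.5
Best response: Pass (9.5 is the largest).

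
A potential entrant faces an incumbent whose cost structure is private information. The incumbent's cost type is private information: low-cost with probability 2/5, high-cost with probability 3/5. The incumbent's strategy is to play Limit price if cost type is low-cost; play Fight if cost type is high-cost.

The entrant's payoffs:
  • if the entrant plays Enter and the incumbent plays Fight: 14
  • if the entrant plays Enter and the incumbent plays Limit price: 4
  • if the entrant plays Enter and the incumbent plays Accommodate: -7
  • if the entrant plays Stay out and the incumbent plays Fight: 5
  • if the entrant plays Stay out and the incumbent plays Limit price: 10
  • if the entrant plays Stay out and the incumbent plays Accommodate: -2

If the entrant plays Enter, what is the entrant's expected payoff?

10

E[Enter] = 2/5·4 + 3/5·14 = 8/5 + 42/5 = 10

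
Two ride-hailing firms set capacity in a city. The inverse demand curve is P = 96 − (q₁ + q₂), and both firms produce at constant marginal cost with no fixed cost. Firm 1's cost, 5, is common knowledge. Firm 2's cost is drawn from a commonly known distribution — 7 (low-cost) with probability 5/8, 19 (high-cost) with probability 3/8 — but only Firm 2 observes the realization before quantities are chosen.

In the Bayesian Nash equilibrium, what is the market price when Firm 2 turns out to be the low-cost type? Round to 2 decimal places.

Each type of Firm 2 best-responds to q₁; Firm 1 best-responds to the expected q₂ over Firm 2's types.
Firm 2 with cost c maximizes (96 − (q₁+q₂) − c)·q₂, giving q₂(c) = (96 − c − q₁)/2.
E[c₂] = 5/8·7 + 3/8·19 = 11.5
Firm 1's FOC against E[q₂] yields q₁ = (96 − 2·5 + E[c₂])/3 = (96 − 10 + 11.5)/3 = 32.5.
q₂(low-cost) = 28.25, so P = 96 − (32.5 + 28.25) = 35.25.

35.25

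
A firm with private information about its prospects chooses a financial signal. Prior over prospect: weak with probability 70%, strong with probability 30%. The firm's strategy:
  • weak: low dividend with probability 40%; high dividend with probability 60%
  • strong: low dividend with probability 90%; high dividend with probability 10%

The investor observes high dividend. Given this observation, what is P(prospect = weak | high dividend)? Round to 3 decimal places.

0.933

P(high dividend) = 0.7·0.6 + 0.3·0.1 = 0.45
P(weak | high dividend) = (0.7·0.6) / 0.45 = 0.42 / 0.45 = 0.933333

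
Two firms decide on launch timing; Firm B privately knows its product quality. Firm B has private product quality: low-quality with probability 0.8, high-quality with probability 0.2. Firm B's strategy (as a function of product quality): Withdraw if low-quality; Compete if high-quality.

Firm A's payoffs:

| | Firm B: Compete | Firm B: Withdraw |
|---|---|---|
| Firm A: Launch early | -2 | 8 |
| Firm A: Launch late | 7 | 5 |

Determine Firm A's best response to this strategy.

Compute Firm A's expected payoff for each action, taking the expectation over Firm B's type.
E[Launch early] = 0.8·(8) + 0.2·(-2) = 6
E[Launch late] = 0.8·(5) + 0.2·(7) = 5.4
Best response: Launch early (6 is the largest).

Launch early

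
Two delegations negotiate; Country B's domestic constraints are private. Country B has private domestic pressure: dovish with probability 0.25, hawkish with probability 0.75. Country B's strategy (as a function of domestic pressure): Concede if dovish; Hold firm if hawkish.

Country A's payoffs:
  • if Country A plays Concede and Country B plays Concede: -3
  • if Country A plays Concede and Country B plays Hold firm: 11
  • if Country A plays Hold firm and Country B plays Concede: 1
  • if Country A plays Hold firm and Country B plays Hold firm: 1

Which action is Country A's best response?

E[Concede] = 0.25·(-3) + 0.75·(11) = 7.5
E[Hold firm] = 0.25·(1) + 0.75·(1) = 1
Best response: Concede (7.5 is the largest).

Concede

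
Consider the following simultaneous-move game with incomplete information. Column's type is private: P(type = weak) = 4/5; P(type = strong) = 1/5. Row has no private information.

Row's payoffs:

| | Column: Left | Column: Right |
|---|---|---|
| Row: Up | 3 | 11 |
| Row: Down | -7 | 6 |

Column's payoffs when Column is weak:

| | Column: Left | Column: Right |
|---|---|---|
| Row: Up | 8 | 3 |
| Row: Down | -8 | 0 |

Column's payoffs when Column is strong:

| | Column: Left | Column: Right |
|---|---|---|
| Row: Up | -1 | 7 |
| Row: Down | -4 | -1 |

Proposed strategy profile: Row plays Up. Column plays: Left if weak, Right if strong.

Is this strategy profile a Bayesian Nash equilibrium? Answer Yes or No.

Yes

Row plays Up: E[Up] = 4/5·(3) + 1/5·(11) = 23/5; E[Down] = -22/5. Best-responding. ✓
Column (type weak), facing Up: Left gives 8, Right gives 3. Proposed Left is best. ✓
Column (type strong), facing Up: Left gives -1, Right gives 7. Proposed Right is best. ✓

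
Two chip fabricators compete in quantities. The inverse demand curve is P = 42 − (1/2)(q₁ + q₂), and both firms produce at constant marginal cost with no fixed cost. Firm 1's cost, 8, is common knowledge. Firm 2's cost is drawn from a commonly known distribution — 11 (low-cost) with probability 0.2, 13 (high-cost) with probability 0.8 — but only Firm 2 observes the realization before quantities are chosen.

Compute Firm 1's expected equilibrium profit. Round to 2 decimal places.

331.10

Type-c best response for Firm 2: q₂(c) = (42 − c) − q₁/2.
Firm 1 maximizes expected profit; its first-order condition is 42 − q₁ − (1/2)E[q₂] − 8 = 0.
Substituting E[q₂] and solving: E[c₂] = 12.6, so q₁ = (42 − 2·8 + 12.6)/(3/2) = 25.7333.
E[P] = 42 − (1/2)·(q₁ + E[q₂]) = 20.8667; Firm 1's expected profit = (E[P] − 8)·q₁ = (20.8667 − 8)·25.7333 = 331.102.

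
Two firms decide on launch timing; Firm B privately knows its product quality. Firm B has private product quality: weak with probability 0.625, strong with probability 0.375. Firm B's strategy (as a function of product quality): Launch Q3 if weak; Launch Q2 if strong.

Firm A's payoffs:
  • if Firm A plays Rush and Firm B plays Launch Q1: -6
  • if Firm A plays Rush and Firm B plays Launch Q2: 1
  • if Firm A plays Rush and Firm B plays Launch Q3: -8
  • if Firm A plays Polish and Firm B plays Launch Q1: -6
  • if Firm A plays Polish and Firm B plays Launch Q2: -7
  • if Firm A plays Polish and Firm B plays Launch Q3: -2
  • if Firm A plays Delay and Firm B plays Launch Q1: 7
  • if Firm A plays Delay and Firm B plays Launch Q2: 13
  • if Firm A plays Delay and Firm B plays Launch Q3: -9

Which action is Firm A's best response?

Delay

E[Rush] = 0.625·(-8) + 0.375·(1) = -4.625
E[Polish] = 0.625·(-2) + 0.375·(-7) = -3.875
E[Delay] = 0.625·(-9) + 0.375·(13) = -0.75
Best response: Delay (-0.75 is the largest).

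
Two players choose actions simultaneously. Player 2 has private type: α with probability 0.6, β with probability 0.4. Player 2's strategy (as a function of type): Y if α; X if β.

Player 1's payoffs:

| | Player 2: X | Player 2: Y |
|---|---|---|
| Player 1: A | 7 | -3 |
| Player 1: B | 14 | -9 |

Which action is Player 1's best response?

E[A] = 0.6·(-3) + 0.4·(7) = 1
E[B] = 0.6·(-9) + 0.4·(14) = 0.2
Best response: A (1 is the largest).

A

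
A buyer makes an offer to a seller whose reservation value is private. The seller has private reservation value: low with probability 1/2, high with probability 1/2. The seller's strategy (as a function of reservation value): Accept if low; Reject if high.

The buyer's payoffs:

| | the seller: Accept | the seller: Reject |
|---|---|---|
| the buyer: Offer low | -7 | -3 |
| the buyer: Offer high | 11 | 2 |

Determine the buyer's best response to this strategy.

Compute the buyer's expected payoff for each action, taking the expectation over the seller's type.
E[Offer low] = 1/2·(-7) + 1/2·(-3) = -5
E[Offer high] = 1/2·(11) + 1/2·(2) = 13/2
Best response: Offer high (13/2 is the largest).

Offer high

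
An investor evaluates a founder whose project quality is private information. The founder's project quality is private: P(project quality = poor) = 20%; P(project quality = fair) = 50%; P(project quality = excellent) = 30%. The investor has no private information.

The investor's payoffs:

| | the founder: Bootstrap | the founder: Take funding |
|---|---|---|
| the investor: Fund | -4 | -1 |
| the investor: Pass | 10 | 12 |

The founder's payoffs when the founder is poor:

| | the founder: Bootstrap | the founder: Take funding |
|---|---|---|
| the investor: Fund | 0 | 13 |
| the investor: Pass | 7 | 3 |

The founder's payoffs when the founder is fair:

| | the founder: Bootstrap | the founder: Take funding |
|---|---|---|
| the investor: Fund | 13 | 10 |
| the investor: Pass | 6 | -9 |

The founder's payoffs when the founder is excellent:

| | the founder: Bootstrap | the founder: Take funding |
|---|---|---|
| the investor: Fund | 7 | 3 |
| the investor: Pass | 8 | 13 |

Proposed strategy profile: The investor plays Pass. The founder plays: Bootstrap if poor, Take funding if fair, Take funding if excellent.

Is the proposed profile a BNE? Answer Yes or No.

No

The investor plays Pass: E[Pass] = 0.2·(10) + 0.5·(12) + 0.3·(12) = 11.6; E[Fund] = -1.6. Best-responding. ✓
The founder (project quality poor), facing Pass: Bootstrap gives 7, Take funding gives 3. Proposed Bootstrap is best. ✓
The founder (project quality fair), facing Pass: Bootstrap gives 6, Take funding gives -9. Proposed Take funding is not best — profitable deviation exists. ✗
The founder (project quality excellent), facing Pass: Bootstrap gives 8, Take funding gives 13. Proposed Take funding is best. ✓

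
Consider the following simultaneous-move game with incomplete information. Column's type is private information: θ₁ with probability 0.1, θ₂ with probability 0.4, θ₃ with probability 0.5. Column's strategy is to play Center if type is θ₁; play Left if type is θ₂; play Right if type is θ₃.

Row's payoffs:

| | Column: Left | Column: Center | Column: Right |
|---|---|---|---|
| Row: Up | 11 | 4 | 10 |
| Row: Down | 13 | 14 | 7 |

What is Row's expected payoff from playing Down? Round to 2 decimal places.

10.10

E[Down] = 0.1·14 + 0.4·13 + 0.5·7 = 1.4 + 5.2 + 3.5 = 10.1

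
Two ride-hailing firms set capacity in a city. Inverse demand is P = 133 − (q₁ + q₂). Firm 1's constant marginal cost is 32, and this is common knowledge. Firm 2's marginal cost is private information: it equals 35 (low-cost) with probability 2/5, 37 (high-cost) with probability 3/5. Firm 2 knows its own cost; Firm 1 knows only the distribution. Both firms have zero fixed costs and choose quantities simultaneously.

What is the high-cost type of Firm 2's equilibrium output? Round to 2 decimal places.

30.47

Each type of Firm 2 best-responds to q₁; Firm 1 best-responds to the expected q₂ over Firm 2's types.
Firm 2 with cost c maximizes (133 − (q₁+q₂) − c)·q₂, giving q₂(c) = (133 − c − q₁)/2.
E[c₂] = 2/5·35 + 3/5·37 = 36.2
Firm 1's FOC against E[q₂] yields q₁ = (133 − 2·32 + E[c₂])/3 = (133 − 64 + 36.2)/3 = 35.0667.
q₂(high-cost) = (133 − 37 − 35.0667)/2 = 30.4667.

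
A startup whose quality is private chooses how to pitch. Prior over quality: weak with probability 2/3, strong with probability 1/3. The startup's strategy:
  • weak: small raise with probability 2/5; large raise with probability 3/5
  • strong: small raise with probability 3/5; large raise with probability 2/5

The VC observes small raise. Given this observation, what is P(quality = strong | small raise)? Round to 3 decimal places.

0.429

Apply Bayes' rule using the sender's strategy as the likelihood.
P(small raise) = (2/3)·(2/5) + (1/3)·(3/5) = 7/15
P(strong | small raise) = ((1/3)·(3/5)) / (7/15) = (1/5) / (7/15) = 3/7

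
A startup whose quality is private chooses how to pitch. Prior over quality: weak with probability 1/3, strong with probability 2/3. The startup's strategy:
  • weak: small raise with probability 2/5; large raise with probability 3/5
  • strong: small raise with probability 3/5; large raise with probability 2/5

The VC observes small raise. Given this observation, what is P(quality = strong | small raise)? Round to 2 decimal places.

Apply Bayes' rule using the sender's strategy as the likelihood.
P(small raise) = (1/3)·(2/5) + (2/3)·(3/5) = 8/15
P(strong | small raise) = ((2/3)·(3/5)) / (8/15) = (2/5) / (8/15) = 3/4

0.75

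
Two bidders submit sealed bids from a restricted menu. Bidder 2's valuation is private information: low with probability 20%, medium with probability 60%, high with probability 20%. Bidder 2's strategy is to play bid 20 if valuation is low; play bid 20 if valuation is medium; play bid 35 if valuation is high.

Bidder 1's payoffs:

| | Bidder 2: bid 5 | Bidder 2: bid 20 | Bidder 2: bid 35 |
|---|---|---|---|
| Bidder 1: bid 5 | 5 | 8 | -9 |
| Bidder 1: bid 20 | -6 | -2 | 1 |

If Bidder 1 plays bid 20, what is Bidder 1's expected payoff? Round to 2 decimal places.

-1.40

Take the expectation over Bidder 2's valuation, weighting each type's action by its prior probability.
E[bid 20] = 0.2·(-2) + 0.6·(-2) + 0.2·1 = (-0.4) + (-1.2) + 0.2 = -1.4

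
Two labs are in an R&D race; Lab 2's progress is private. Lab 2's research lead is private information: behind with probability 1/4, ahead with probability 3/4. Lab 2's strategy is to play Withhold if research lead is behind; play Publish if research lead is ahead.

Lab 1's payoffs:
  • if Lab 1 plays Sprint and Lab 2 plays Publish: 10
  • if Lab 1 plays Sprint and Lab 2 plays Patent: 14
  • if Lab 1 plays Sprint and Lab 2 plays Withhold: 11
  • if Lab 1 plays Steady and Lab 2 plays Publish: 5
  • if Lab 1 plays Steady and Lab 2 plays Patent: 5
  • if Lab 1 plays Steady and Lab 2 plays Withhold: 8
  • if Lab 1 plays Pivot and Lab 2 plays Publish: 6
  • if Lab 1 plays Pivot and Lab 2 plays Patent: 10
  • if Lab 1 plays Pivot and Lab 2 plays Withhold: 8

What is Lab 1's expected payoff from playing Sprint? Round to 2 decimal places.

E[Sprint] = 1/4·11 + 3/4·10 = 11/4 + 15/2 = 41/4

10.25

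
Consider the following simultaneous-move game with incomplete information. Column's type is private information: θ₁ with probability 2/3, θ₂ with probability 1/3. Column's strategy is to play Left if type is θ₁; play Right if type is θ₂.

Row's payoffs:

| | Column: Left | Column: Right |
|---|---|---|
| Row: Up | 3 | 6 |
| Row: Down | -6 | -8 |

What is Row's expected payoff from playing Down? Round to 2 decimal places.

E[Down] = 2/3·(-6) + 1/3·(-8) = (-4) + (-8/3) = -20/3

-6.67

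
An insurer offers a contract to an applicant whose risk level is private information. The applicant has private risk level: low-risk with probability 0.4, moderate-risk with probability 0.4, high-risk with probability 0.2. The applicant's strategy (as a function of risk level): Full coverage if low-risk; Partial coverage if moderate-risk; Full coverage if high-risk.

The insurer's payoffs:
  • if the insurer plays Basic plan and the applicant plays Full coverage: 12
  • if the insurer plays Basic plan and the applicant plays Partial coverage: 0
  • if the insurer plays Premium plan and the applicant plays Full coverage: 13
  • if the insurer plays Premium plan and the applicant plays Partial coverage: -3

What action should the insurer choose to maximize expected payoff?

Basic plan

E[Basic plan] = 0.4·(12) + 0.4·(0) + 0.2·(12) = 7.2
E[Premium plan] = 0.4·(13) + 0.4·(-3) + 0.2·(13) = 6.6
Best response: Basic plan (7.2 is the largest).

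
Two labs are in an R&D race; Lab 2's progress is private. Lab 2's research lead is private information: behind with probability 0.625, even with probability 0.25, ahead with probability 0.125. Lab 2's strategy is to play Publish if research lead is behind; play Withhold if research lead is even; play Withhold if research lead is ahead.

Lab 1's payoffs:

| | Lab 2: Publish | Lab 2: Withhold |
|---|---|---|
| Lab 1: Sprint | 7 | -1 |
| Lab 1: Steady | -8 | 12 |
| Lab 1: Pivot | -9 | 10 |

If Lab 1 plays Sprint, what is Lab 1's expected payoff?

Take the expectation over Lab 2's research lead, weighting each type's action by its prior probability.
E[Sprint] = 0.625·7 + 0.25·(-1) + 0.125·(-1) = 4.375 + (-0.25) + (-0.125) = 4

4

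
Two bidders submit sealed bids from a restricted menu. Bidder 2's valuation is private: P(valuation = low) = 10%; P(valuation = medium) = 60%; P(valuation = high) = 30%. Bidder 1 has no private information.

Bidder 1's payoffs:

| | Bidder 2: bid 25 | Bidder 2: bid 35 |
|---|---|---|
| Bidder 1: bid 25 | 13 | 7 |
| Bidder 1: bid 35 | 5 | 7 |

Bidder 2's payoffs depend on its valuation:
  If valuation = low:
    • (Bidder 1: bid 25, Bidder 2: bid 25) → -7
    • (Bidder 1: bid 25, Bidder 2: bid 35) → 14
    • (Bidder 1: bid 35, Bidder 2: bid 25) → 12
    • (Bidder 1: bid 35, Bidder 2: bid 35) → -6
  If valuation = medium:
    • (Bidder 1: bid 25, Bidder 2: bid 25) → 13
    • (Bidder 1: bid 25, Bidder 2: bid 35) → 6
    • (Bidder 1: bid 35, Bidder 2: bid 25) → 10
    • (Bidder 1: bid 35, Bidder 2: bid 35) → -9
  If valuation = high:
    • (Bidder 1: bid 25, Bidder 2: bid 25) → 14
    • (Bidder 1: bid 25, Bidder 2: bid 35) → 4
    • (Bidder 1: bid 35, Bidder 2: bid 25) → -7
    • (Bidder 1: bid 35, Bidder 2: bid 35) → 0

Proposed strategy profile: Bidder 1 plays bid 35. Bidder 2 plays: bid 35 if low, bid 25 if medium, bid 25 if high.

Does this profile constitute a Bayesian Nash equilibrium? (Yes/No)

No

A profile is a BNE iff every type of every player is best-responding given beliefs about the other side.
Bidder 1 plays bid 35: E[bid 35] = 0.1·(7) + 0.6·(5) + 0.3·(5) = 5.2; E[bid 25] = 12.4. Not best-responding. ✗
Bidder 2 (valuation low), facing bid 35: bid 25 gives 12, bid 35 gives -6. Proposed bid 35 is not best — profitable deviation exists. ✗
Bidder 2 (valuation medium), facing bid 35: bid 25 gives 10, bid 35 gives -9. Proposed bid 25 is best. ✓
Bidder 2 (valuation high), facing bid 35: bid 25 gives -7, bid 35 gives 0. Proposed bid 25 is not best — profitable deviation exists. ✗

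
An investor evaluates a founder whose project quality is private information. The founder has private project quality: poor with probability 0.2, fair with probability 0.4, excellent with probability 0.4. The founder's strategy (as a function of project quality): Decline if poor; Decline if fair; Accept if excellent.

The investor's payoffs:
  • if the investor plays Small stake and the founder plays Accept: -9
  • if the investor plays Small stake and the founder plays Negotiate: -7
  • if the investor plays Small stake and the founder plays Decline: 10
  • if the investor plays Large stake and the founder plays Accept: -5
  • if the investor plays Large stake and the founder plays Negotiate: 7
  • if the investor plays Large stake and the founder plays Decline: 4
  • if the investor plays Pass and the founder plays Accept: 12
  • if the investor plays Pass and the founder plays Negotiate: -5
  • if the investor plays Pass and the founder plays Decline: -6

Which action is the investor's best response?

E[Small stake] = 0.2·(10) + 0.4·(10) + 0.4·(-9) = 2.4
E[Large stake] = 0.2·(4) + 0.4·(4) + 0.4·(-5) = 0.4
E[Pass] = 0.2·(-6) + 0.4·(-6) + 0.4·(12) = 1.2
Best response: Small stake (2.4 is the largest).

Small stake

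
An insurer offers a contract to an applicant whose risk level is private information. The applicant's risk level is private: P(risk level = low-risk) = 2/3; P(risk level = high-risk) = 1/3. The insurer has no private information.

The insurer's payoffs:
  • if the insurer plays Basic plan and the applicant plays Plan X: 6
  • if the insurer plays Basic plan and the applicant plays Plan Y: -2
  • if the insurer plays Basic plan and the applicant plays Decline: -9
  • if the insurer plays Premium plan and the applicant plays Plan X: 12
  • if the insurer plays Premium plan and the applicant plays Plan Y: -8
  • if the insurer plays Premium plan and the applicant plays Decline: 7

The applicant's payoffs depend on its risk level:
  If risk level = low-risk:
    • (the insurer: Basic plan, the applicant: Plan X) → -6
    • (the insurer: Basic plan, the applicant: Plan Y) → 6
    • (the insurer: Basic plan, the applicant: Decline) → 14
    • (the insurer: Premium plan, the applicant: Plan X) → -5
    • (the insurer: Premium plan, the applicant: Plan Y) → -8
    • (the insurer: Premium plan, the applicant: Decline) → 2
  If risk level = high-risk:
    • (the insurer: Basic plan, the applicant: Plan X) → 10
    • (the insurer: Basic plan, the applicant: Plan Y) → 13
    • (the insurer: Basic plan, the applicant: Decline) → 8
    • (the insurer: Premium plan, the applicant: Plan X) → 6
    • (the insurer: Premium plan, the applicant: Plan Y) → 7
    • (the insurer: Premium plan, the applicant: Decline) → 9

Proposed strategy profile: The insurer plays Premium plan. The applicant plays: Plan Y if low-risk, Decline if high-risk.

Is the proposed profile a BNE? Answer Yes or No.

No

The insurer plays Premium plan: E[Premium plan] = 2/3·(-8) + 1/3·(7) = -3; E[Basic plan] = -13/3. Best-responding. ✓
The applicant (risk level low-risk), facing Premium plan: Plan X gives -5, Plan Y gives -8, Decline gives 2. Proposed Plan Y is not best — profitable deviation exists. ✗
The applicant (risk level high-risk), facing Premium plan: Plan X gives 6, Plan Y gives 7, Decline gives 9. Proposed Decline is best. ✓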